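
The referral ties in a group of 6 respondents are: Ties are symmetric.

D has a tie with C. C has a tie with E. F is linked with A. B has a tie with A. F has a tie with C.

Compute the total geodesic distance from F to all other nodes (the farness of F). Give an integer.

Distances from F: A:1, B:2, C:1, D:2, E:2.
Sum = 1 + 2 + 1 + 2 + 2 = 8.

8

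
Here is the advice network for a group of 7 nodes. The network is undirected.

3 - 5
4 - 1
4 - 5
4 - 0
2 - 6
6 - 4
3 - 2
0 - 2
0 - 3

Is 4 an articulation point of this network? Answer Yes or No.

Yes

Removing 4 leaves {0, 2, 3, 5, and 6} with no path to {1}, so the network splits into 2 components. 4 is a cut vertex.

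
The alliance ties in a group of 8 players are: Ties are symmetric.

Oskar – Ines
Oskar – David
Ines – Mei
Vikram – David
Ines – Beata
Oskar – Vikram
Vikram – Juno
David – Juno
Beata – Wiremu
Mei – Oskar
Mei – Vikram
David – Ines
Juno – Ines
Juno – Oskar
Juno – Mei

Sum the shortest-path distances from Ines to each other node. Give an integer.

Distances from Ines: Beata:1, David:1, Juno:1, Mei:1, Oskar:1, Vikram:2, Wiremu:2.
Sum = 1 + 1 + 1 + 1 + 1 + 2 + 2 = 9.

9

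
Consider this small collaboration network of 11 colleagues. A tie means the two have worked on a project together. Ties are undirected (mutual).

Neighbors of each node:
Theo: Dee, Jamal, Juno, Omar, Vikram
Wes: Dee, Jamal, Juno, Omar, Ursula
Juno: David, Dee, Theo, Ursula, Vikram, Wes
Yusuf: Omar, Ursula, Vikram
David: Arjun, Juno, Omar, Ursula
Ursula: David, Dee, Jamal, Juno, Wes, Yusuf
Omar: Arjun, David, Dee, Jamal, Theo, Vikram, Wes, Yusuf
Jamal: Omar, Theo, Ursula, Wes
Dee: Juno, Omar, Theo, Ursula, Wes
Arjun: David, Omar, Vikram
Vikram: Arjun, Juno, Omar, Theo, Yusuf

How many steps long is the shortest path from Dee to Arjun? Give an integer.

2

One shortest route is Dee – Omar – Arjun, which uses 2 edges, and Dee and Arjun are not directly tied, so nothing shorter exists. So d(Dee,Arjun) = 2.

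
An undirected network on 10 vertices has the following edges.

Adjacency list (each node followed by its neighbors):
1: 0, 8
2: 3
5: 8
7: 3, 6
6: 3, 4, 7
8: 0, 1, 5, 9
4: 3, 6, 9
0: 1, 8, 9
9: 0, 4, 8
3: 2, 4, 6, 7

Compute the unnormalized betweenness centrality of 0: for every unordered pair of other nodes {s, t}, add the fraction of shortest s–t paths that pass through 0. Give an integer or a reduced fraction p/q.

Pairs whose geodesics pass through 0 — 9–1: 1/2; 1–6: 1/2; 1–3: 1/2; 1–4: 1/2; 1–2: 1/2; 1–7: 2/4.
All other pairs contribute 0.
Summing the contributions gives betweenness(0) = 3.

3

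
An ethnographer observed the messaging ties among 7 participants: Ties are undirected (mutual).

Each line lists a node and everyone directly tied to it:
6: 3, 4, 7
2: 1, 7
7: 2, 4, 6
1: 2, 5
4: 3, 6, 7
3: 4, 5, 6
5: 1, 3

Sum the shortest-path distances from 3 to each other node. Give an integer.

Distances from 3: 1:2, 2:3, 4:1, 5:1, 6:1, 7:2.
Sum = 2 + 3 + 1 + 1 + 1 + 2 = 10.

10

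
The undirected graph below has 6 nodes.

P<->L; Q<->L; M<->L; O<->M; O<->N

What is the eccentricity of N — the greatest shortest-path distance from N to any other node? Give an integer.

4

Distances from N: L:3, M:2, O:1, P:4, Q:4.
The largest is 4 (to P and Q), so the eccentricity of N is 4.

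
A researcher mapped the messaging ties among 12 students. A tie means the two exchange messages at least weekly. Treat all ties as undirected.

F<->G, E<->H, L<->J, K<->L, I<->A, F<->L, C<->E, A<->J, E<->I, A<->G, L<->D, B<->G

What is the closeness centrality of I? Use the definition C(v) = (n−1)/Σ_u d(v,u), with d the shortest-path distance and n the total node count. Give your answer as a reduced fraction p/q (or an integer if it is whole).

11/27

Distances from I: A:1, B:3, C:2, D:4, E:1, F:3, G:2, H:2, J:2, K:4, L:3. Sum = 27.
n = 12, so closeness = 11/27.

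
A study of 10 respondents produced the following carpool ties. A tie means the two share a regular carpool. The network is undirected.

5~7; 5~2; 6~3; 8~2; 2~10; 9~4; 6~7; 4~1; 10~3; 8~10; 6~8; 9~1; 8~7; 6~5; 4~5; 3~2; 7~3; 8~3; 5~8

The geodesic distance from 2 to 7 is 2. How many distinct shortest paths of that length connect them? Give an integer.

3

The shortest distance is 2. The length-2 paths are: 2–5–7; 2–3–7; 2–8–7.
That gives 3 distinct shortest paths.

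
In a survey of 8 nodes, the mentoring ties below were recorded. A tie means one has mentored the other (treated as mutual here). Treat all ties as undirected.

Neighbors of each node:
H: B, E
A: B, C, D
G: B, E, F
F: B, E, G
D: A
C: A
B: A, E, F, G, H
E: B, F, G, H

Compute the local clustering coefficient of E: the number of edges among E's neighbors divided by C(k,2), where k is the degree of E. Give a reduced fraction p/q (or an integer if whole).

E's neighbors: B, F, G, and H (k = 4).
Possible neighbor pairs: C(4,2) = 6. Edges among them: B–F, B–G, B–H, F–G → e = 4.
Clustering(E) = 4/6 = 2/3.

2/3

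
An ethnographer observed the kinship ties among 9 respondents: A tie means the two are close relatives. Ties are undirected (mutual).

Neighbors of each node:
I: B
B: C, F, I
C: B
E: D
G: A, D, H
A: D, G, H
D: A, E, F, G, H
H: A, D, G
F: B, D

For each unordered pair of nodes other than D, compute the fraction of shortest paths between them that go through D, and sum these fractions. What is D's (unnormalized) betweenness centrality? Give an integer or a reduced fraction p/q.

19

Pairs whose geodesics pass through D — C–G: 1; C–H: 1; C–E: 1; C–A: 1; B–G: 1; B–H: 1; B–E: 1; B–A: 1; F–G: 1; F–H: 1; F–E: 1; F–A: 1; G–E: 1; G–I: 1 … (+5 more pairs).
All other pairs contribute 0.
Summing the contributions gives betweenness(D) = 19.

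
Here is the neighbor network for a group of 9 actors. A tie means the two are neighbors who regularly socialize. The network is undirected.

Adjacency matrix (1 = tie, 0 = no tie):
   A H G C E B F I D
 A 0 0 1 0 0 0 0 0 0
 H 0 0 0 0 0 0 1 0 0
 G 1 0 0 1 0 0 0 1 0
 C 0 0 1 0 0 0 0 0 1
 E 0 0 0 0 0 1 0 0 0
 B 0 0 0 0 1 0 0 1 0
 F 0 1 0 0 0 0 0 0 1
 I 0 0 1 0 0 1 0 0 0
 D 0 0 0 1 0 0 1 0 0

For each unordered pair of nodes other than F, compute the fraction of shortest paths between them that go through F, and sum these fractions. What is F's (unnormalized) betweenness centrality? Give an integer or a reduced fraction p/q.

7

Pairs whose geodesics pass through F — A–H: 1; H–G: 1; H–C: 1; H–E: 1; H–B: 1; H–I: 1; H–D: 1.
All other pairs contribute 0.
Summing the contributions gives betweenness(F) = 7.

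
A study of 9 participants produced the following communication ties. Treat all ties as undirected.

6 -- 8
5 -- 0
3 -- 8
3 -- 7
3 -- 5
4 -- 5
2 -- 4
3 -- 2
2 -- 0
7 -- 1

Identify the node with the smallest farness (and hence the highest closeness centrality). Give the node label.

Farness (sum of distances to all others) for each node — 0:20, 1:24, 2:15, 3:12, 4:20, 5:15, 6:24, 7:17, 8:17.
The smallest farness is 12, for 3, so 3 has the highest closeness.

3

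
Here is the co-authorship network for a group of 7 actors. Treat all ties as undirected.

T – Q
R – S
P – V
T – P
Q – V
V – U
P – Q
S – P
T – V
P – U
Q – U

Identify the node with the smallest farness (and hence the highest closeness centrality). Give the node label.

P

Farness (sum of distances to all others) for each node — P:7, Q:9, R:15, S:10, T:10, U:10, V:9.
The smallest farness is 7, for P, so P has the highest closeness.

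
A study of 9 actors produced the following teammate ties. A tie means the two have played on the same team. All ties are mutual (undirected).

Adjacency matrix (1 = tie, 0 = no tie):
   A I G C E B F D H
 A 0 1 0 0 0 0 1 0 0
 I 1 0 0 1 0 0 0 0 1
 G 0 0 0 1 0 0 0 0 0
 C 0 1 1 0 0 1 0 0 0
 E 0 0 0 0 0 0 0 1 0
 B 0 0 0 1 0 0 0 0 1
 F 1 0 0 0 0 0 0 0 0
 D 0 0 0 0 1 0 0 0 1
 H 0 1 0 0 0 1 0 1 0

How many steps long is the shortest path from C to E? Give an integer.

One shortest route is C – I – H – D – E, which uses 4 edges, and at distance 3 from C we only reach {D, F}, which does not include E. So d(C,E) = 4.

4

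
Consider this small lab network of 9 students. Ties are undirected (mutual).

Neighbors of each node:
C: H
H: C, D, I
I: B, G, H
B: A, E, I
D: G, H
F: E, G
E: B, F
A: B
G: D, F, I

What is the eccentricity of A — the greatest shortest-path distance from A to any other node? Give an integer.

4

Distances from A: B:1, C:4, D:4, E:2, F:3, G:3, H:3, I:2.
The largest is 4 (to C and D), so the eccentricity of A is 4.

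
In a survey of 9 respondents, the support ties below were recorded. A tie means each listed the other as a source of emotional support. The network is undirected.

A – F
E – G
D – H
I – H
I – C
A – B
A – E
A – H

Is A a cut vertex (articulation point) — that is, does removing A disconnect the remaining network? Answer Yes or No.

Yes

Removing A leaves {C, D, H, and I} with no path to {E and G}, so the network splits into 4 components. A is a cut vertex.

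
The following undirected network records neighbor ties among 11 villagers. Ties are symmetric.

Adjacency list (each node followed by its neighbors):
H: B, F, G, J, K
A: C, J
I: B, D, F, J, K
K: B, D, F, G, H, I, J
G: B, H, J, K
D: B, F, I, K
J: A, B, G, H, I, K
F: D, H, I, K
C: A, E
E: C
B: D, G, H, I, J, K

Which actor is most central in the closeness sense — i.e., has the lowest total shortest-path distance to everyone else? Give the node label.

Farness (sum of distances to all others) for each node — A:20, B:17, C:27, D:22, E:36, F:22, G:19, H:18, I:18, J:15, K:16.
The smallest farness is 15, for J, so J has the highest closeness.

J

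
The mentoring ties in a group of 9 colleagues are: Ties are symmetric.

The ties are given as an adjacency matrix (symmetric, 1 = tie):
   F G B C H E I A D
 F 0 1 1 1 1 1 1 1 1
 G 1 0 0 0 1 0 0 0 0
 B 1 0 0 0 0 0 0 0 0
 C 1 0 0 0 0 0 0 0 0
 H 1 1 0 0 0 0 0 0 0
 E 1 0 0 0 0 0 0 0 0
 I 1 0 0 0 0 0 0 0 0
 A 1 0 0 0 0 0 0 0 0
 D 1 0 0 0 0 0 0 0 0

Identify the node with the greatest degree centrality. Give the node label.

Degrees — A:1, B:1, C:1, D:1, E:1, F:8, G:2, H:2, I:1.
The maximum is 8, attained only by F.

F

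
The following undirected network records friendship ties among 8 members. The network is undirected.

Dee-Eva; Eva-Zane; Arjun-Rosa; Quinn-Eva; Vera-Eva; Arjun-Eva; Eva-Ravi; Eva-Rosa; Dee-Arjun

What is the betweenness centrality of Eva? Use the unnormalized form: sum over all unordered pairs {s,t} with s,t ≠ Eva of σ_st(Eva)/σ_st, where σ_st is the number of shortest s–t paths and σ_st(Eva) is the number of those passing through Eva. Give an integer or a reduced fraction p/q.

37/2

Pairs whose geodesics pass through Eva — Ravi–Zane: 1; Ravi–Rosa: 1; Ravi–Vera: 1; Ravi–Arjun: 1; Ravi–Quinn: 1; Ravi–Dee: 1; Zane–Rosa: 1; Zane–Vera: 1; Zane–Arjun: 1; Zane–Quinn: 1; Zane–Dee: 1; Rosa–Vera: 1; Rosa–Quinn: 1; Rosa–Dee: 1/2 … (+5 more pairs).
All other pairs contribute 0.
Summing the contributions gives betweenness(Eva) = 37/2.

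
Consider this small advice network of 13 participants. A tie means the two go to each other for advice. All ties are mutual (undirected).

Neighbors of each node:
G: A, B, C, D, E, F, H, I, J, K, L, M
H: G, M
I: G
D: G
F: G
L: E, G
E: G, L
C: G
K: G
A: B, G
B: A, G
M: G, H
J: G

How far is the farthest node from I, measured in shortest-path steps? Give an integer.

2

Distances from I: A:2, B:2, C:2, D:2, E:2, F:2, G:1, H:2, J:2, K:2, L:2, M:2.
The largest is 2 (to D, C, F, B, E, K, L, M, H, J, and A), so the eccentricity of I is 2.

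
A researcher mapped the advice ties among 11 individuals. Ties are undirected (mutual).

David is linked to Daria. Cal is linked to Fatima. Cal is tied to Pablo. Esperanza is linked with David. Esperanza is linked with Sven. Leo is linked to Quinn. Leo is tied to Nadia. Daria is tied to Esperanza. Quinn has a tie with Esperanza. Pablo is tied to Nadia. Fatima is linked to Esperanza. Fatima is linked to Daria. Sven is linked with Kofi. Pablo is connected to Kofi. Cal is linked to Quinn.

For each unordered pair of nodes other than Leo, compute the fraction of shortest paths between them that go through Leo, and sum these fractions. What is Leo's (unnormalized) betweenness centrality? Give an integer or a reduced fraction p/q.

7/2

Pairs whose geodesics pass through Leo — Esperanza–Nadia: 1; David–Nadia: 1; Daria–Nadia: 1/2; Quinn–Nadia: 1.
All other pairs contribute 0.
Summing the contributions gives betweenness(Leo) = 7/2.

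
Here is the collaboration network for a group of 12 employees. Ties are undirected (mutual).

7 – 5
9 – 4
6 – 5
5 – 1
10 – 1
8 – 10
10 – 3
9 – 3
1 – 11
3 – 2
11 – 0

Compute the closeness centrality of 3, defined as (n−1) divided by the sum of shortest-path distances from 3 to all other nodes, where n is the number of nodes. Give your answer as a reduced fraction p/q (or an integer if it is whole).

11/27

Distances from 3: 0:4, 1:2, 2:1, 4:2, 5:3, 6:4, 7:4, 8:2, 9:1, 10:1, 11:3. Sum = 27.
n = 12, so closeness = 11/27.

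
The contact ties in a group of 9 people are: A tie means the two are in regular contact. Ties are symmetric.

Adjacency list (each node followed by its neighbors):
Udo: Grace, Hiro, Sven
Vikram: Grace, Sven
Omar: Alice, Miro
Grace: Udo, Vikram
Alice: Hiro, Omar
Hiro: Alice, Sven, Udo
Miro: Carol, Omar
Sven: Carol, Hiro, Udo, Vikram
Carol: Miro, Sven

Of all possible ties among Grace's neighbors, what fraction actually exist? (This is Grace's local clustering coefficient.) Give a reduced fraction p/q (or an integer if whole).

0

Grace's neighbors: Udo and Vikram (k = 2).
Possible neighbor pairs: C(2,2) = 1. Edges among them: none → e = 0.
Clustering(Grace) = 0/1.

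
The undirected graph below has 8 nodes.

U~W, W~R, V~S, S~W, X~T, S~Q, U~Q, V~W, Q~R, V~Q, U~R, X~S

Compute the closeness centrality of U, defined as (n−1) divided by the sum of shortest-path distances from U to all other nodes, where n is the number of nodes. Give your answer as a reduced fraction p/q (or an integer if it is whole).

1/2

Distances from U: Q:1, R:1, S:2, T:4, V:2, W:1, X:3. Sum = 14.
n = 8, so closeness = 7/14 = 1/2.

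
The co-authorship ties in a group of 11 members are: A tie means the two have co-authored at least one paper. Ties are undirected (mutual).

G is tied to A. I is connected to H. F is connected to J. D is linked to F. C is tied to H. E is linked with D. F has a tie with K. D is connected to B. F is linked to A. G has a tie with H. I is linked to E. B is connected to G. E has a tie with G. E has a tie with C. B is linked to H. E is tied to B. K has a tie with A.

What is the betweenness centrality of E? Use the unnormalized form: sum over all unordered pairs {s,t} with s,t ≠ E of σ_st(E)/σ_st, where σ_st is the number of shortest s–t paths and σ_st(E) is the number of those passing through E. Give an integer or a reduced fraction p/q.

Pairs whose geodesics pass through E — J–C: 1; J–I: 1; A–C: 1/2; A–I: 1/2; F–C: 1; F–I: 1; K–C: 2/3; K–I: 2/3; D–C: 1; D–G: 1/2; D–I: 1; C–G: 1/2; C–I: 1/2; C–B: 1/2 … (+2 more pairs).
All other pairs contribute 0.
Summing the contributions gives betweenness(E) = 34/3.

34/3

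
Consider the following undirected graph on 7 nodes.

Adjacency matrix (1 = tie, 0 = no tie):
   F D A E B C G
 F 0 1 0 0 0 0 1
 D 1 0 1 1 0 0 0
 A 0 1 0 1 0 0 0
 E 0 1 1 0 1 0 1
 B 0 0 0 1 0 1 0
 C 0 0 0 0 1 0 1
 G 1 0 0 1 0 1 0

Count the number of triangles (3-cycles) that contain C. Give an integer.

0

C's neighbors are B and G, but none of them are tied to each other, so no triangle contains C.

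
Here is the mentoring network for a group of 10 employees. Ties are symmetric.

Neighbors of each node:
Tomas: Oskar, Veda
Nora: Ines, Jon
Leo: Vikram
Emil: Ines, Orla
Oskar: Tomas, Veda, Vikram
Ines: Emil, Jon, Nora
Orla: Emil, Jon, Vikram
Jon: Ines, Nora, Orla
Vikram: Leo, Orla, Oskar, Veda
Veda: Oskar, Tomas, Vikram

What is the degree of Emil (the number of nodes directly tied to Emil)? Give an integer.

2

Emil is directly tied to Ines and Orla. That is 2 neighbors, so the degree of Emil is 2.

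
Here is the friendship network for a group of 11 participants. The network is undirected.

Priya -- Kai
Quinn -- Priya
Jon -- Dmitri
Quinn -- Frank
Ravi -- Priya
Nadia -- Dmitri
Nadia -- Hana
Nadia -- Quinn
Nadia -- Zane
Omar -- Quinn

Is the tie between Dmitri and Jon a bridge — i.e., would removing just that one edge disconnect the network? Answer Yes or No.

Yes

Without the Dmitri–Jon edge there is no alternate route between Dmitri and Jon, so the network disconnects. It is a bridge.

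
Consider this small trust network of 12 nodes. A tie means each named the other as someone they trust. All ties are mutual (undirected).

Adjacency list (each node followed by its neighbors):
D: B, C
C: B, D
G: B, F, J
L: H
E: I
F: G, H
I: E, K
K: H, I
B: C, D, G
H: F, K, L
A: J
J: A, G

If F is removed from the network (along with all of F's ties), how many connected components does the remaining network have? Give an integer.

Without F, the remaining ties split the others into: {A, B, C, D, G, J}; {E, H, I, K, L}.
That's 2 separate components.

2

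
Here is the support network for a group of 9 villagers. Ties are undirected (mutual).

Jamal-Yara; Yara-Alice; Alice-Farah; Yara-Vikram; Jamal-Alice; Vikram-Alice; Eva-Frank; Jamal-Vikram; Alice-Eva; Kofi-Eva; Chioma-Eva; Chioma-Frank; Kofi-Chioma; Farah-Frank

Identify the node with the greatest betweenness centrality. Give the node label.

Unnormalized betweenness of each node: Alice:95/6, Chioma:5/6, Eva:67/6, Farah:2, Frank:13/6, Jamal:0, Kofi:0, Vikram:0, Yara:0.
Alice has the largest value, 95/6, making it the main broker — the node through which the most shortest paths run.

Alice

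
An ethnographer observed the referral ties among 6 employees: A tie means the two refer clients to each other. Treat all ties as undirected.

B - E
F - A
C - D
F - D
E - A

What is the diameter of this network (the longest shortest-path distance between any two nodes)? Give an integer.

5

Eccentricity of each node (its greatest distance to any other): A:3, B:5, C:5, D:4, E:4, F:3.
The maximum eccentricity is 5, realized for instance by the pair B–C via B – E – A – F – D – C. So the diameter is 5.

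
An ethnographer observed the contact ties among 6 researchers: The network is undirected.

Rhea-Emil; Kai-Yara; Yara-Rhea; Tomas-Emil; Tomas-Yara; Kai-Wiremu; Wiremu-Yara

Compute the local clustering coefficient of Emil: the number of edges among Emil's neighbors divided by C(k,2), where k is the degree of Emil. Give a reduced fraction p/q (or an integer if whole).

0

Emil's neighbors: Rhea and Tomas (k = 2).
Possible neighbor pairs: C(2,2) = 1. Edges among them: none → e = 0.
Clustering(Emil) = 0/1.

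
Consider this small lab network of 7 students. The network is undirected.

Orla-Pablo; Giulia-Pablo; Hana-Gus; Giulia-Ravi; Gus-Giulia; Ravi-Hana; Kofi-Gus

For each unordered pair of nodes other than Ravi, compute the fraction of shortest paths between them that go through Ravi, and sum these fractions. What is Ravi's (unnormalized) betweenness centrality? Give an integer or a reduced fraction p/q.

3/2

Pairs whose geodesics pass through Ravi — Giulia–Hana: 1/2; Pablo–Hana: 1/2; Hana–Orla: 1/2.
All other pairs contribute 0.
Summing the contributions gives betweenness(Ravi) = 3/2.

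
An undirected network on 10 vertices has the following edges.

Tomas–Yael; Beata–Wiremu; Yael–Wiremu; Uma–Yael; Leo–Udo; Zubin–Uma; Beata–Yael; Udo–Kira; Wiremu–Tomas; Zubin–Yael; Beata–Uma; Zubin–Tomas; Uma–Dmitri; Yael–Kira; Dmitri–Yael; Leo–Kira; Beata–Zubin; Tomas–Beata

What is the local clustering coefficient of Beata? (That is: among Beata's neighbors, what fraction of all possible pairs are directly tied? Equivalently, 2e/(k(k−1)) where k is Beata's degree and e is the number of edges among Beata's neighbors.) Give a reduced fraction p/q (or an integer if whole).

Beata's neighbors: Tomas, Uma, Wiremu, Yael, and Zubin (k = 5).
Possible neighbor pairs: C(5,2) = 10. Edges among them: Tomas–Wiremu, Tomas–Yael, Tomas–Zubin, Uma–Yael, Uma–Zubin, Wiremu–Yael, Yael–Zubin → e = 7.
Clustering(Beata) = 7/10.

7/10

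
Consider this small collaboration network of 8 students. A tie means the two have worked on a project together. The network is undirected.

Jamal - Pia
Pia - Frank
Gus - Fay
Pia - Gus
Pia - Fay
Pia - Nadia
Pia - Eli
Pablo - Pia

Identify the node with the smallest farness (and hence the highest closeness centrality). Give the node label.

Pia

Farness (sum of distances to all others) for each node — Eli:13, Fay:12, Frank:13, Gus:12, Jamal:13, Nadia:13, Pablo:13, Pia:7.
The smallest farness is 7, for Pia, so Pia has the highest closeness.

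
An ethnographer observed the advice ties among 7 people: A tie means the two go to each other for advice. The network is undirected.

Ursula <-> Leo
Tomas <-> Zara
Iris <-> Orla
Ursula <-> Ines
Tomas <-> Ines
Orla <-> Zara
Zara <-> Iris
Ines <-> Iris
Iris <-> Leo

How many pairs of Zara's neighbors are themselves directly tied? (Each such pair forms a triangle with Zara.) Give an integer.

1

Zara's neighbors: Iris, Orla, and Tomas.
Neighbor pairs that are themselves tied: Zara–Iris–Orla. Each forms one triangle with Zara, for 1 in total.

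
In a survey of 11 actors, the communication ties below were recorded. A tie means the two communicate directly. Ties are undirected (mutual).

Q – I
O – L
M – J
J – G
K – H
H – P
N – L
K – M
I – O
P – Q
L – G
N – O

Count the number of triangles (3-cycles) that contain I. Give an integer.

I's neighbors are O and Q, but none of them are tied to each other, so no triangle contains I.

0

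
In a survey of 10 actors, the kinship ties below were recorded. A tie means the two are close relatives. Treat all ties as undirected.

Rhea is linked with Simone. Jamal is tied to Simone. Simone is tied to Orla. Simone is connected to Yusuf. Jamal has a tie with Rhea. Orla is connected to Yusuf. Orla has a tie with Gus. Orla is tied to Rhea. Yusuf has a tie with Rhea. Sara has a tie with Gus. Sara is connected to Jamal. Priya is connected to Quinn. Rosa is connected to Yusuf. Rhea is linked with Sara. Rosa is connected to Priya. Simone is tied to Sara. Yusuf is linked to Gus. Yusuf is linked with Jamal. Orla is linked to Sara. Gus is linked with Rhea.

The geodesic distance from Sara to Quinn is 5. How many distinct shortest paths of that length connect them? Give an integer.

The shortest distance is 5. The length-5 paths are: Sara–Gus–Yusuf–Rosa–Priya–Quinn; Sara–Jamal–Yusuf–Rosa–Priya–Quinn; Sara–Orla–Yusuf–Rosa–Priya–Quinn; Sara–Rhea–Yusuf–Rosa–Priya–Quinn; Sara–Simone–Yusuf–Rosa–Priya–Quinn.
That gives 5 distinct shortest paths.

5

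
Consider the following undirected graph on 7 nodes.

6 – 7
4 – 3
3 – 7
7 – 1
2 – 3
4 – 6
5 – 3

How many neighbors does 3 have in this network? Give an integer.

4

3 is directly tied to 2, 4, 5, and 7. That is 4 neighbors, so the degree of 3 is 4.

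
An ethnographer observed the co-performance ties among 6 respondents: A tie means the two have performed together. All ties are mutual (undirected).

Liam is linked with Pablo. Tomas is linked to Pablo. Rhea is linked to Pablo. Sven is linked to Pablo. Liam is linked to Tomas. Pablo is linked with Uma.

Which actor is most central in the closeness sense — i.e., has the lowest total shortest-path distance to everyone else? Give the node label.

Pablo

Farness (sum of distances to all others) for each node — Liam:8, Pablo:5, Rhea:9, Sven:9, Tomas:8, Uma:9.
The smallest farness is 5, for Pablo, so Pablo has the highest closeness.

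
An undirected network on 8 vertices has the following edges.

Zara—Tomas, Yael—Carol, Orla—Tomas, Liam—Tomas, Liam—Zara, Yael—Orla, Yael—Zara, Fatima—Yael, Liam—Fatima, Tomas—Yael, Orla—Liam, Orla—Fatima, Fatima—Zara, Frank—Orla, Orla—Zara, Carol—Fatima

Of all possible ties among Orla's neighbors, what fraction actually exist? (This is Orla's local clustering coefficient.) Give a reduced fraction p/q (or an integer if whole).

Orla's neighbors: Fatima, Frank, Liam, Tomas, Yael, and Zara (k = 6).
Possible neighbor pairs: C(6,2) = 15. Edges among them: Fatima–Liam, Fatima–Yael, Fatima–Zara, Liam–Tomas, Liam–Zara, Tomas–Yael, Tomas–Zara, Yael–Zara → e = 8.
Clustering(Orla) = 8/15.

8/15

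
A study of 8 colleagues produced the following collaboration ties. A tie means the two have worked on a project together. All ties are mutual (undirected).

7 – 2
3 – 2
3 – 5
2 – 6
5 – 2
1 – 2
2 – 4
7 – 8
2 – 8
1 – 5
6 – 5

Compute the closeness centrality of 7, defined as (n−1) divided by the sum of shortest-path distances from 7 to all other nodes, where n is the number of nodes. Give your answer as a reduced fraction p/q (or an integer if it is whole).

Distances from 7: 1:2, 2:1, 3:2, 4:2, 5:2, 6:2, 8:1. Sum = 12.
n = 8, so closeness = 7/12.

7/12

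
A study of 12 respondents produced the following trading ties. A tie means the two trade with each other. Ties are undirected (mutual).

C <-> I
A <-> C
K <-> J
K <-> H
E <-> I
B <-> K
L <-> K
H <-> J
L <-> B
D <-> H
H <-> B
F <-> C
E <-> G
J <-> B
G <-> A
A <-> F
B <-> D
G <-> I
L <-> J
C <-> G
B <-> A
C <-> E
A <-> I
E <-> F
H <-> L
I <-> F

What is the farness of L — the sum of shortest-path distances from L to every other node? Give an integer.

Distances from L: A:2, B:1, C:3, D:2, E:4, F:3, G:3, H:1, I:3, J:1, K:1.
Sum = 2 + 1 + 3 + 2 + 4 + 3 + 3 + 1 + 3 + 1 + 1 = 24.

24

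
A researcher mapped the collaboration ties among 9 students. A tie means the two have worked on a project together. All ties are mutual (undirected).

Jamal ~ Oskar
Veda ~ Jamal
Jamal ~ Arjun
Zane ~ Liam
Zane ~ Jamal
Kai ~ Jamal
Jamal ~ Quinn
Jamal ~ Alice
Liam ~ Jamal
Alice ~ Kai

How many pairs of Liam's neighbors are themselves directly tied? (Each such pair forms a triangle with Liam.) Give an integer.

Liam's neighbors: Jamal and Zane.
Neighbor pairs that are themselves tied: Liam–Jamal–Zane. Each forms one triangle with Liam, for 1 in total.

1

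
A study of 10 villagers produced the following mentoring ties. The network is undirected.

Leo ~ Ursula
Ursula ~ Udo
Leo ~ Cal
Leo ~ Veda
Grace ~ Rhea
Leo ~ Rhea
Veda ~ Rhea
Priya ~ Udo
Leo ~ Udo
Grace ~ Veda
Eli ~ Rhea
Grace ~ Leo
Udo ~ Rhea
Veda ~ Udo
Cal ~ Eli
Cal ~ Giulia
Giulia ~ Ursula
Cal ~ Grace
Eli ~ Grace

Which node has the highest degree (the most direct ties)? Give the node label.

Leo

Degrees — Cal:4, Eli:3, Giulia:2, Grace:5, Leo:6, Priya:1, Rhea:5, Udo:5, Ursula:3, Veda:4.
The maximum is 6, attained only by Leo.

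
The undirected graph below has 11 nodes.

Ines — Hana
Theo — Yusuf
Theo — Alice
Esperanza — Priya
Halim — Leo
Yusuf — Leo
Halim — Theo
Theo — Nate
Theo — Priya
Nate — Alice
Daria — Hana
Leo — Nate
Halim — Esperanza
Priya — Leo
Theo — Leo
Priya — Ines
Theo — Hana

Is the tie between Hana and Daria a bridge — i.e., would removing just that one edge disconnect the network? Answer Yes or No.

Yes

Without the Hana–Daria edge there is no alternate route between Hana and Daria, so the network disconnects. It is a bridge.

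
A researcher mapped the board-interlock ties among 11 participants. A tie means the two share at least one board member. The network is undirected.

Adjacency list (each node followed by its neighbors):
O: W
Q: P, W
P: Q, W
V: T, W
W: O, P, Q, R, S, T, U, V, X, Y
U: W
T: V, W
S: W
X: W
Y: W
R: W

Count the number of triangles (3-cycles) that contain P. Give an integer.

1

P's neighbors: Q and W.
Neighbor pairs that are themselves tied: P–Q–W. Each forms one triangle with P, for 1 in total.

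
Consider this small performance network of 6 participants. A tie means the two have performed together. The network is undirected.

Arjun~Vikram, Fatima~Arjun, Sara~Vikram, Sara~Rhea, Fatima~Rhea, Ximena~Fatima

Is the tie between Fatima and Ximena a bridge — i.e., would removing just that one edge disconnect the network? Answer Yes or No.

Without the Fatima–Ximena edge there is no alternate route between Fatima and Ximena, so the network disconnects. It is a bridge.

Yes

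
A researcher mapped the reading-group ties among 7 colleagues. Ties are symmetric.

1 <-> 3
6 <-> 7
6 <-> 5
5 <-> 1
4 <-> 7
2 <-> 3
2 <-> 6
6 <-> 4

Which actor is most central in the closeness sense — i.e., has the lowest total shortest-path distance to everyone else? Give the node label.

Farness (sum of distances to all others) for each node — 1:12, 2:10, 3:12, 4:12, 5:10, 6:8, 7:12.
The smallest farness is 8, for 6, so 6 has the highest closeness.

6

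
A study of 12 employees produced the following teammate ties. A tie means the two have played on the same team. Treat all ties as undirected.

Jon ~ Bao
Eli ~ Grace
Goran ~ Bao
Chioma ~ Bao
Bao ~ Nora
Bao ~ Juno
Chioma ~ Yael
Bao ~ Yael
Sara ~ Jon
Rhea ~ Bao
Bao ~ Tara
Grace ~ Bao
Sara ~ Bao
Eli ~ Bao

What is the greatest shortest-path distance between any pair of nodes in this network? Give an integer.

2

Eccentricity of each node (its greatest distance to any other): Bao:1, Chioma:2, Eli:2, Goran:2, Grace:2, Jon:2, Juno:2, Nora:2, Rhea:2, Sara:2, Tara:2, Yael:2.
The maximum eccentricity is 2, realized for instance by the pair Rhea–Sara via Rhea – Bao – Sara. So the diameter is 2.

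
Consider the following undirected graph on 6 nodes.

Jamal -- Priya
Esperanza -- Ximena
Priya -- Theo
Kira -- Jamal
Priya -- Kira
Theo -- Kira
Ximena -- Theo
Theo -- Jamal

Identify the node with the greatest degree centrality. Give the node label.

Theo

Degrees — Esperanza:1, Jamal:3, Kira:3, Priya:3, Theo:4, Ximena:2.
The maximum is 4, attained only by Theo.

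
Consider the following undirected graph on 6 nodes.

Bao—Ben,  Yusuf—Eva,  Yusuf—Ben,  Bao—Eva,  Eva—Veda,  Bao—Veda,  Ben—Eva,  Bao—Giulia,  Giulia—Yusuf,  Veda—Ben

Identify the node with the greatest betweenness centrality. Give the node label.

Bao

Unnormalized betweenness of each node: Bao:2, Ben:5/6, Eva:5/6, Giulia:1/3, Veda:0, Yusuf:1.
Bao has the largest value, 2, making it the main broker — the node through which the most shortest paths run.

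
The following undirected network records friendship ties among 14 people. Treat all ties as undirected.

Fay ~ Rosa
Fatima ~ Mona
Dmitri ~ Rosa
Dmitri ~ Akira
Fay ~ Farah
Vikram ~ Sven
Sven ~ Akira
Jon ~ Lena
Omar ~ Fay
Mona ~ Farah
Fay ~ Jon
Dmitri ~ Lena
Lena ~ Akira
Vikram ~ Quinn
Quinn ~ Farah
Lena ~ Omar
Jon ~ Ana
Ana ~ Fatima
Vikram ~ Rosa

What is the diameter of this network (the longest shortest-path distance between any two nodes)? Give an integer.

Eccentricity of each node (its greatest distance to any other): Akira:5, Ana:4, Dmitri:4, Farah:4, Fatima:5, Fay:3, Jon:3, Lena:4, Mona:5, Omar:4, Quinn:4, Rosa:4, Sven:5, Vikram:4.
The maximum eccentricity is 5, realized for instance by the pair Fatima–Sven via Fatima – Mona – Farah – Quinn – Vikram – Sven. So the diameter is 5.

5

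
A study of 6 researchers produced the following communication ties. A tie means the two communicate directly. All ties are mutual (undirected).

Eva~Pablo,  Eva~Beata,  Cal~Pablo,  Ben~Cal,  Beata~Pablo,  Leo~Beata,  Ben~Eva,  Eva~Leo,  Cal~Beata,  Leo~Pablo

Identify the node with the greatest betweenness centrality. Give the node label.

Unnormalized betweenness of each node: Beata:5/6, Ben:1/3, Cal:1, Eva:2, Leo:0, Pablo:5/6.
Eva has the largest value, 2, making it the main broker — the node through which the most shortest paths run.

Eva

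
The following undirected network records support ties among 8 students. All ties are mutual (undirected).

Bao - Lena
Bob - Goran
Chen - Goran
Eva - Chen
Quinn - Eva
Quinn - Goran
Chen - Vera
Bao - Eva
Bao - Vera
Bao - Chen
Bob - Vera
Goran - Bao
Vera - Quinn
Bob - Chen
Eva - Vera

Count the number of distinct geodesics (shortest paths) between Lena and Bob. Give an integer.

3

The shortest distance is 3. The length-3 paths are: Lena–Bao–Goran–Bob; Lena–Bao–Chen–Bob; Lena–Bao–Vera–Bob.
That gives 3 distinct shortest paths.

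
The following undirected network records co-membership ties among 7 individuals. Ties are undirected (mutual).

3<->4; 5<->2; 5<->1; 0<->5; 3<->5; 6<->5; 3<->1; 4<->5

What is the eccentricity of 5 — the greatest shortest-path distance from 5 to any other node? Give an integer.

1

Distances from 5: 0:1, 1:1, 2:1, 3:1, 4:1, 6:1.
The largest is 1 (to 2, 0, 3, 6, 4, and 1), so the eccentricity of 5 is 1.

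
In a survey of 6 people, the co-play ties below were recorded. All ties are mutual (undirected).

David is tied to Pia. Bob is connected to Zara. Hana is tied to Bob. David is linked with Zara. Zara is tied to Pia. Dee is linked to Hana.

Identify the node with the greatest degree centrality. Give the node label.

Zara

Degrees — Bob:2, David:2, Dee:1, Hana:2, Pia:2, Zara:3.
The maximum is 3, attained only by Zara.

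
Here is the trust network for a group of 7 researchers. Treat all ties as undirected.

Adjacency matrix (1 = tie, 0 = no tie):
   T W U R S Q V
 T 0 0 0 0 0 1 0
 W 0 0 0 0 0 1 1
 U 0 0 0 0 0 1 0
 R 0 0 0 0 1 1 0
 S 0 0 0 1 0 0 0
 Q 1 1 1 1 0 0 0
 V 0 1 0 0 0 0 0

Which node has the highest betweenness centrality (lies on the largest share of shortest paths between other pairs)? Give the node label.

Unnormalized betweenness of each node: Q:13, R:5, S:0, T:0, U:0, V:0, W:5.
Q has the largest value, 13, making it the main broker — the node through which the most shortest paths run.

Q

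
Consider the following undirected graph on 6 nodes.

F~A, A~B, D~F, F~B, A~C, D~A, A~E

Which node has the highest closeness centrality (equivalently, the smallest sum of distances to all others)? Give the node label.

Farness (sum of distances to all others) for each node — A:5, B:8, C:9, D:8, E:9, F:7.
The smallest farness is 5, for A, so A has the highest closeness.

A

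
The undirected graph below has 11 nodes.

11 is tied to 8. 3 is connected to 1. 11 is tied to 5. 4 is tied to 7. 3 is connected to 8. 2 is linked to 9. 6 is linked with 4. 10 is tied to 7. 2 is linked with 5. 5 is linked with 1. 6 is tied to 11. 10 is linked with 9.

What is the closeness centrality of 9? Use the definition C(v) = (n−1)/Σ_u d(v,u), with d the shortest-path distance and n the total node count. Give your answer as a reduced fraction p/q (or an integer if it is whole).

Distances from 9: 1:3, 2:1, 3:4, 4:3, 5:2, 6:4, 7:2, 8:4, 10:1, 11:3. Sum = 27.
n = 11, so closeness = 10/27.

10/27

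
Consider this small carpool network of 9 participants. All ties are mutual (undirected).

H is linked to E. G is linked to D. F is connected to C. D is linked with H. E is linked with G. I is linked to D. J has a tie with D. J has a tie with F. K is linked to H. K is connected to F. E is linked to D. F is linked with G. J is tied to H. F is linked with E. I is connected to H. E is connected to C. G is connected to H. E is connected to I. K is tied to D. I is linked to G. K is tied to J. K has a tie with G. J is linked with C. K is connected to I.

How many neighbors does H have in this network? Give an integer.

H is directly tied to D, E, G, I, J, and K. That is 6 neighbors, so the degree of H is 6.

6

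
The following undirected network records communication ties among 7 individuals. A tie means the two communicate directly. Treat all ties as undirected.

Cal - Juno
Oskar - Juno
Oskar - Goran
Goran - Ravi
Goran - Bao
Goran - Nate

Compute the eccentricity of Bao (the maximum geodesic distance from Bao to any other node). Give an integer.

Distances from Bao: Cal:4, Goran:1, Juno:3, Nate:2, Oskar:2, Ravi:2.
The largest is 4 (to Cal), so the eccentricity of Bao is 4.

4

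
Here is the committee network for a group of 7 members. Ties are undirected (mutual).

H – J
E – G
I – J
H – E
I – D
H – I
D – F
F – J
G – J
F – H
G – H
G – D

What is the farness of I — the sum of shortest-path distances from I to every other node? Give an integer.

9

Distances from I: D:1, E:2, F:2, G:2, H:1, J:1.
Sum = 1 + 2 + 2 + 2 + 1 + 1 = 9.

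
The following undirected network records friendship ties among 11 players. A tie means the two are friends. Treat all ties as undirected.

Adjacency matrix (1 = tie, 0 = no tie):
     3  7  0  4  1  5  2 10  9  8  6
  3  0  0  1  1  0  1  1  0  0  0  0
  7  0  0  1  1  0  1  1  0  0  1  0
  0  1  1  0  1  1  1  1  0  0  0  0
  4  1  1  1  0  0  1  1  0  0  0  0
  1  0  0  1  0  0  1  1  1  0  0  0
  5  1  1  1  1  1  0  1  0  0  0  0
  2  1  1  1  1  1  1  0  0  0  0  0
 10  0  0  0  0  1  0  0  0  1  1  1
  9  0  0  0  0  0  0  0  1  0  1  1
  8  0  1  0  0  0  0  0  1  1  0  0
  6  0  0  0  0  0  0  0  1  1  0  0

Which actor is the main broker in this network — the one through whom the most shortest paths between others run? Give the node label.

1

Unnormalized betweenness of each node: 0:1219/420, 1:1579/140, 2:1219/420, 3:0, 4:9/14, 5:1219/420, 6:0, 7:1221/140, 8:941/140, 9:6/5, 10:751/70.
1 has the largest value, 1579/140, making it the main broker — the node through which the most shortest paths run.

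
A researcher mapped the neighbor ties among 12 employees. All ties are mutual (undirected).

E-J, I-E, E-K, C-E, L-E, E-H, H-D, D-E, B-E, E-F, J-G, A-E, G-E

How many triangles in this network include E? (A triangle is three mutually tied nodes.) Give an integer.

2

E's neighbors: A, B, C, D, F, G, H, I, J, K, and L.
Neighbor pairs that are themselves tied: E–D–H; E–G–J. Each forms one triangle with E, for 2 in total.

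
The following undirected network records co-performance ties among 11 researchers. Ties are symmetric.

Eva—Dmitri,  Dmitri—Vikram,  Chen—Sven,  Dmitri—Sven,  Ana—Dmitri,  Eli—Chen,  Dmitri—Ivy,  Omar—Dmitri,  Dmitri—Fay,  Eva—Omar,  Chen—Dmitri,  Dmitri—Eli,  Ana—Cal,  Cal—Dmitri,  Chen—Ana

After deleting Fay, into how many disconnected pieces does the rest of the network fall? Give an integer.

Fay's neighbors (Dmitri) remain reachable from one another through other ties, so the rest of the network stays in one piece.

1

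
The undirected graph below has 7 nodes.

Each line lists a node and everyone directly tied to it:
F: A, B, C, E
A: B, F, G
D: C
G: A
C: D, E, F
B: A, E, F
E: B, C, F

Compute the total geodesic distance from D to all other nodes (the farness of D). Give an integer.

15

Distances from D: A:3, B:3, C:1, E:2, F:2, G:4.
Sum = 3 + 3 + 1 + 2 + 2 + 4 = 15.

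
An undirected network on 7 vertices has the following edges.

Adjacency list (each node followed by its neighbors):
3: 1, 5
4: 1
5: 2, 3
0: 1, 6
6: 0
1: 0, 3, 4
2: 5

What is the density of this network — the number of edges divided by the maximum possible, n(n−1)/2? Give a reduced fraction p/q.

2/7

There are 6 edges and 7 nodes, so the maximum possible is C(7,2) = 21.
Density = 6/21 = 2/7.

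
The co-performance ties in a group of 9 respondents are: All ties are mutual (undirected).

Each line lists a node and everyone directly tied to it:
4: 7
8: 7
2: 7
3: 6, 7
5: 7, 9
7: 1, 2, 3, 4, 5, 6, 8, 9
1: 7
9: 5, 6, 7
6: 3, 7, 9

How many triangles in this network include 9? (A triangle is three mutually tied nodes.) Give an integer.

9's neighbors: 5, 6, and 7.
Neighbor pairs that are themselves tied: 9–5–7; 9–6–7. Each forms one triangle with 9, for 2 in total.

2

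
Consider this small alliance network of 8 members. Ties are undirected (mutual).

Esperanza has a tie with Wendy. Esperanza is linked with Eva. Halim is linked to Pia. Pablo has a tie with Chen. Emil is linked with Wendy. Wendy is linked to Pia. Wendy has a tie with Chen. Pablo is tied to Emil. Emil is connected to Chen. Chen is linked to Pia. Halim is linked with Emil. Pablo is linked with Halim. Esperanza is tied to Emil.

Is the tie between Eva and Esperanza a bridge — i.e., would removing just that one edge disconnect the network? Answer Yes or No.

Without the Eva–Esperanza edge there is no alternate route between Eva and Esperanza, so the network disconnects. It is a bridge.

Yes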